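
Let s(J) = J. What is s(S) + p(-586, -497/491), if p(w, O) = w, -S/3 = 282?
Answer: -1432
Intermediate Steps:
S = -846 (S = -3*282 = -846)
s(S) + p(-586, -497/491) = -846 - 586 = -1432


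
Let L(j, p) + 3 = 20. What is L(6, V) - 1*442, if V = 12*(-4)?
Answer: -425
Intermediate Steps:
V = -48
L(j, p) = 17 (L(j, p) = -3 + 20 = 17)
L(6, V) - 1*442 = 17 - 1*442 = 17 - 442 = -425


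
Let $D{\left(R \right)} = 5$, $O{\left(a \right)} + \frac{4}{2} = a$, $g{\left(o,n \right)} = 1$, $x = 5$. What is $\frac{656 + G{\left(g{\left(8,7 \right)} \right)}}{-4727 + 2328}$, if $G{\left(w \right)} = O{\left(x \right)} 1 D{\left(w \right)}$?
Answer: $- \frac{671}{2399} \approx -0.2797$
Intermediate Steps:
$O{\left(a \right)} = -2 + a$
$G{\left(w \right)} = 15$ ($G{\left(w \right)} = \left(-2 + 5\right) 1 \cdot 5 = 3 \cdot 1 \cdot 5 = 3 \cdot 5 = 15$)
$\frac{656 + G{\left(g{\left(8,7 \right)} \right)}}{-4727 + 2328} = \frac{656 + 15}{-4727 + 2328} = \frac{671}{-2399} = 671 \left(- \frac{1}{2399}\right) = - \frac{671}{2399}$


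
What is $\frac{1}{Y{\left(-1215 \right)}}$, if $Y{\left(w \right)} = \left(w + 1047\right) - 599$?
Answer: $- \frac{1}{767} \approx -0.0013038$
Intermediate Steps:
$Y{\left(w \right)} = 448 + w$ ($Y{\left(w \right)} = \left(1047 + w\right) - 599 = 448 + w$)
$\frac{1}{Y{\left(-1215 \right)}} = \frac{1}{448 - 1215} = \frac{1}{-767} = - \frac{1}{767}$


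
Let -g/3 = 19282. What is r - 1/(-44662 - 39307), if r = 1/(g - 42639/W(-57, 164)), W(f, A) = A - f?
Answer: -5730544/1077037195245 ≈ -5.3207e-6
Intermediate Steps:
g = -57846 (g = -3*19282 = -57846)
r = -221/12826605 (r = 1/(-57846 - 42639/(164 - 1*(-57))) = 1/(-57846 - 42639/(164 + 57)) = 1/(-57846 - 42639/221) = 1/(-12826605/221) = -221/12826605 ≈ -1.7230e-5)
r - 1/(-44662 - 39307) = -221/12826605 - 1/(-44662 - 39307) = -221/12826605 - 1/(-83969) = -221/12826605 - 1*(-1/83969) = -221/12826605 + 1/83969 = -5730544/1077037195245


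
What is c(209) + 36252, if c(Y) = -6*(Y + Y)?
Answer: 33744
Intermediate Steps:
c(Y) = -12*Y
c(209) + 36252 = -12*209 + 36252 = -2508 + 36252 = 33744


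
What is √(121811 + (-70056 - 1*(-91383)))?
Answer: √143138 ≈ 378.34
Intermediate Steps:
√(121811 + (-70056 - 1*(-91383))) = √(121811 + (-70056 + 91383)) = √(121811 + 21327) = √143138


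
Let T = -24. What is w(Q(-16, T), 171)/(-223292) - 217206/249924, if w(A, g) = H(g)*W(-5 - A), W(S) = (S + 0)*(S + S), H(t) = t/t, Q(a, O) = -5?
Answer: -36201/41654 ≈ -0.86909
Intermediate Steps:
H(t) = 1
W(S) = 2*S² (W(S) = S*(2*S) = 2*S²)
w(A, g) = 2*(-5 - A)² (w(A, g) = 1*(2*(-5 - A)²) = 2*(-5 - A)²)
w(Q(-16, T), 171)/(-223292) - 217206/249924 = (2*(5 - 5)²)/(-223292) - 217206/249924 = (2*0²)*(-1/223292) - 217206*1/249924 = (2*0)*(-1/223292) - 36201/41654 = 0*(-1/223292) - 36201/41654 = 0 - 36201/41654 = -36201/41654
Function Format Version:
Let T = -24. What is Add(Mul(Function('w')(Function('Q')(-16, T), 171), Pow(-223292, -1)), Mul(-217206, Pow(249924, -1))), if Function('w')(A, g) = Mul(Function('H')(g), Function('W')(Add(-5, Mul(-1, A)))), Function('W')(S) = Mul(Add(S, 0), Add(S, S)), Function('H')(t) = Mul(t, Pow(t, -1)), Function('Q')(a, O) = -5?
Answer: Rational(-36201, 41654) ≈ -0.86909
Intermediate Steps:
Function('H')(t) = 1
Function('W')(S) = Mul(2, Pow(S, 2)) (Function('W')(S) = Mul(S, Mul(2, S)) = Mul(2, Pow(S, 2)))
Function('w')(A, g) = Mul(2, Pow(Add(-5, Mul(-1, A)), 2)) (Function('w')(A, g) = Mul(1, Mul(2, Pow(Add(-5, Mul(-1, A)), 2))) = Mul(2, Pow(Add(-5, Mul(-1, A)), 2)))
Add(Mul(Function('w')(Function('Q')(-16, T), 171), Pow(-223292, -1)), Mul(-217206, Pow(249924, -1))) = Add(Mul(Mul(2, Pow(Add(5, -5), 2)), Pow(-223292, -1)), Mul(-217206, Pow(249924, -1))) = Add(Mul(Mul(2, Pow(0, 2)), Rational(-1, 223292)), Mul(-217206, Rational(1, 249924))) = Add(Mul(Mul(2, 0), Rational(-1, 223292)), Rational(-36201, 41654)) = Add(Mul(0, Rational(-1, 223292)), Rational(-36201, 41654)) = Add(0, Rational(-36201, 41654)) = Rational(-36201, 41654)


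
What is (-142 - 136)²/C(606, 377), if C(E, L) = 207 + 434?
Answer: 77284/641 ≈ 120.57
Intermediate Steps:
C(E, L) = 641
(-142 - 136)²/C(606, 377) = (-142 - 136)²/641 = (-278)²*(1/641) = 77284*(1/641) = 77284/641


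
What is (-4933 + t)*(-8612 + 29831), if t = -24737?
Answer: -629567730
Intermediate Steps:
(-4933 + t)*(-8612 + 29831) = (-4933 - 24737)*(-8612 + 29831) = -29670*21219 = -629567730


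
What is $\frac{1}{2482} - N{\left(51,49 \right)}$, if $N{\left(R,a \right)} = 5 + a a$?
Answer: $- \frac{5971691}{2482} \approx -2406.0$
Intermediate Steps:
$N{\left(R,a \right)} = 5 + a^{2}$
$\frac{1}{2482} - N{\left(51,49 \right)} = \frac{1}{2482} - \left(5 + 49^{2}\right) = \frac{1}{2482} - \left(5 + 2401\right) = \frac{1}{2482} - 2406 = - \frac{5971691}{2482}$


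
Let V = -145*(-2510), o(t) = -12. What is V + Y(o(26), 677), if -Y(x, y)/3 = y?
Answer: 361919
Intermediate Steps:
Y(x, y) = -3*y
V = 363950
V + Y(o(26), 677) = 363950 - 3*677 = 363950 - 2031 = 361919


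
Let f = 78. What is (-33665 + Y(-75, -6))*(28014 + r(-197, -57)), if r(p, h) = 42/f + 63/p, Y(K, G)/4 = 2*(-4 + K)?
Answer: -2460618166958/2561 ≈ -9.6080e+8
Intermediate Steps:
Y(K, G) = -32 + 8*K (Y(K, G) = 4*(2*(-4 + K)) = 4*(-8 + 2*K) = -32 + 8*K)
r(p, h) = 7/13 + 63/p (r(p, h) = 42/78 + 63/p = 42*(1/78) + 63/p = 7/13 + 63/p)
(-33665 + Y(-75, -6))*(28014 + r(-197, -57)) = (-33665 + (-32 + 8*(-75)))*(28014 + (7/13 + 63/(-197))) = (-33665 + (-32 - 600))*(28014 + (7/13 + 63*(-1/197))) = (-33665 - 632)*(28014 + (7/13 - 63/197)) = -34297*(28014 + 560/2561) = -34297*71744414/2561 = -2460618166958/2561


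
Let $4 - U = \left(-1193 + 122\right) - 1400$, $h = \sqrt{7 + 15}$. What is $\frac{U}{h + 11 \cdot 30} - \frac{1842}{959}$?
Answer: $\frac{3783831}{678013} - \frac{225 \sqrt{22}}{9898} \approx 5.4741$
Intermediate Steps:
$h = \sqrt{22} \approx 4.6904$
$U = 2475$ ($U = 4 - \left(\left(-1193 + 122\right) - 1400\right) = 4 - \left(-1071 - 1400\right) = 4 - -2471 = 4 + 2471 = 2475$)
$\frac{U}{h + 11 \cdot 30} - \frac{1842}{959} = \frac{2475}{\sqrt{22} + 11 \cdot 30} - \frac{1842}{959} = \frac{2475}{\sqrt{22} + 330} - \frac{1842}{959} = \frac{2475}{330 + \sqrt{22}} - \frac{1842}{959} = - \frac{1842}{959} + \frac{2475}{330 + \sqrt{22}}$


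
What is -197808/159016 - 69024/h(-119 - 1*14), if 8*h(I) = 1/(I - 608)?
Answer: 625627459986/1529 ≈ 4.0917e+8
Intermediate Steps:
h(I) = 1/(8*(-608 + I)) (h(I) = 1/(8*(I - 608)) = 1/(8*(-608 + I)))
-197808/159016 - 69024/h(-119 - 1*14) = -197808/159016 - 69024/(1/(8*(-608 + (-119 - 1*14)))) = -197808*1/159016 - 69024/(1/(8*(-608 + (-119 - 14)))) = -1902/1529 - 69024/(1/(8*(-608 - 133))) = -1902/1529 - 69024/((⅛)/(-741)) = -1902/1529 - 69024/((⅛)*(-1/741)) = -1902/1529 - 69024/(-1/5928) = -1902/1529 - 69024*(-5928) = -1902/1529 + 409174272 = 625627459986/1529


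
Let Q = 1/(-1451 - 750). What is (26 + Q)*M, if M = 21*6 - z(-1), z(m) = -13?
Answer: 7954275/2201 ≈ 3613.9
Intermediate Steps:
Q = -1/2201 (Q = 1/(-2201) = -1/2201 ≈ -0.00045434)
M = 139 (M = 21*6 - 1*(-13) = 126 + 13 = 139)
(26 + Q)*M = (26 - 1/2201)*139 = (57225/2201)*139 = 7954275/2201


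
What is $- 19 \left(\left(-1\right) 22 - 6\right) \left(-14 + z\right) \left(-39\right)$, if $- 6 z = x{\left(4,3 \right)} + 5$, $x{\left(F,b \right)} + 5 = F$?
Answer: $304304$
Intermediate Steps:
$x{\left(F,b \right)} = -5 + F$
$z = - \frac{2}{3}$ ($z = - \frac{\left(-5 + 4\right) + 5}{6} = - \frac{-1 + 5}{6} = \left(- \frac{1}{6}\right) 4 = - \frac{2}{3} \approx -0.66667$)
$- 19 \left(\left(-1\right) 22 - 6\right) \left(-14 + z\right) \left(-39\right) = - 19 \left(\left(-1\right) 22 - 6\right) \left(-14 - \frac{2}{3}\right) \left(-39\right) = - 19 \left(-22 - 6\right) \left(- \frac{44}{3}\right) \left(-39\right) = - 19 \left(\left(-28\right) \left(- \frac{44}{3}\right)\right) \left(-39\right) = \left(-19\right) \frac{1232}{3} \left(-39\right) = \left(- \frac{23408}{3}\right) \left(-39\right) = 304304$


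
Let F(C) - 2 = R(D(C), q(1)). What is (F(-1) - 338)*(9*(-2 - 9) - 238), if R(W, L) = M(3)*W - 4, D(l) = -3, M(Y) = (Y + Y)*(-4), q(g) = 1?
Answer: 90316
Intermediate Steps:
M(Y) = -8*Y (M(Y) = (2*Y)*(-4) = -8*Y)
R(W, L) = -4 - 24*W (R(W, L) = (-8*3)*W - 4 = -24*W - 4 = -4 - 24*W)
F(C) = 70 (F(C) = 2 + (-4 - 24*(-3)) = 2 + (-4 + 72) = 2 + 68 = 70)
(F(-1) - 338)*(9*(-2 - 9) - 238) = (70 - 338)*(9*(-2 - 9) - 238) = -268*(9*(-11) - 238) = -268*(-99 - 238) = -268*(-337) = 90316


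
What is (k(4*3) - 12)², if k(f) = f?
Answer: 0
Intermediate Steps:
(k(4*3) - 12)² = (4*3 - 12)² = (12 - 12)² = 0² = 0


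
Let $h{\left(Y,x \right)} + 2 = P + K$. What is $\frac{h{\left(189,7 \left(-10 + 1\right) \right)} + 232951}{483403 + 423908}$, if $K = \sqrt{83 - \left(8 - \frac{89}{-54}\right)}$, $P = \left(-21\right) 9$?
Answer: $\frac{232760}{907311} + \frac{\sqrt{23766}}{16331598} \approx 0.25655$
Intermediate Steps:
$P = -189$
$K = \frac{\sqrt{23766}}{18}$ ($K = \sqrt{83 - \left(8 - - \frac{89}{54}\right)} = \sqrt{83 - \frac{521}{54}} = \sqrt{\frac{3961}{54}} = \frac{\sqrt{23766}}{18} \approx 8.5646$)
$h{\left(Y,x \right)} = -191 + \frac{\sqrt{23766}}{18}$ ($h{\left(Y,x \right)} = -2 - \left(189 - \frac{\sqrt{23766}}{18}\right) = -191 + \frac{\sqrt{23766}}{18}$)
$\frac{h{\left(189,7 \left(-10 + 1\right) \right)} + 232951}{483403 + 423908} = \frac{\left(-191 + \frac{\sqrt{23766}}{18}\right) + 232951}{483403 + 423908} = \frac{232760 + \frac{\sqrt{23766}}{18}}{907311} = \left(232760 + \frac{\sqrt{23766}}{18}\right) \frac{1}{907311} = \frac{232760}{907311} + \frac{\sqrt{23766}}{16331598}$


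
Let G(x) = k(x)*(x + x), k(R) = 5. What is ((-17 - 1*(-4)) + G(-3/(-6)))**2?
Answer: 64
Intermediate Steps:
G(x) = 10*x (G(x) = 5*(x + x) = 5*(2*x) = 10*x)
((-17 - 1*(-4)) + G(-3/(-6)))**2 = ((-17 - 1*(-4)) + 10*(-3/(-6)))**2 = ((-17 + 4) + 10*(-3*(-1/6)))**2 = (-13 + 10*(1/2))**2 = (-13 + 5)**2 = (-8)**2 = 64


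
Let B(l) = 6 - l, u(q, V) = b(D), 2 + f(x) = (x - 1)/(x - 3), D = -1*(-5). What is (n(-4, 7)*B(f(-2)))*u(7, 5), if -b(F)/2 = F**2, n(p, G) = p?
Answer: 1480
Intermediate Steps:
D = 5
f(x) = -2 + (-1 + x)/(-3 + x) (f(x) = -2 + (x - 1)/(x - 3) = -2 + (-1 + x)/(-3 + x))
b(F) = -2*F**2
u(q, V) = -50 (u(q, V) = -2*5**2 = -2*25 = -50)
(n(-4, 7)*B(f(-2)))*u(7, 5) = -4*(6 - (5 - 1*(-2))/(-3 - 2))*(-50) = -4*(6 - (5 + 2)/(-5))*(-50) = -4*(6 - (-1)*7/5)*(-50) = -4*(6 - 1*(-7/5))*(-50) = -4*(6 + 7/5)*(-50) = -4*37/5*(-50) = -148/5*(-50) = 1480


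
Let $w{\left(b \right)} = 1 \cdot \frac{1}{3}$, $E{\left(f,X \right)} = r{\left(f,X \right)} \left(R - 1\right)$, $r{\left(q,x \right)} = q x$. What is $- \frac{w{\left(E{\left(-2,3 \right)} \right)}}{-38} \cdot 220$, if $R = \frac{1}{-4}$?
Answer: $\frac{110}{57} \approx 1.9298$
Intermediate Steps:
$R = - \frac{1}{4} \approx -0.25$
$E{\left(f,X \right)} = - \frac{5 X f}{4}$ ($E{\left(f,X \right)} = f X \left(- \frac{1}{4} - 1\right) = X f \left(- \frac{5}{4}\right) = - \frac{5 X f}{4}$)
$w{\left(b \right)} = \frac{1}{3}$ ($w{\left(b \right)} = 1 \cdot \frac{1}{3} = \frac{1}{3}$)
$- \frac{w{\left(E{\left(-2,3 \right)} \right)}}{-38} \cdot 220 = - \frac{1}{3 \left(-38\right)} 220 = - \frac{-1}{3 \cdot 38} \cdot 220 = \left(-1\right) \left(- \frac{1}{114}\right) 220 = \frac{1}{114} \cdot 220 = \frac{110}{57}$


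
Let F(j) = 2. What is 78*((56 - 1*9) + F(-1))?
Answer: 3822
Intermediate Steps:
78*((56 - 1*9) + F(-1)) = 78*((56 - 1*9) + 2) = 78*((56 - 9) + 2) = 78*(47 + 2) = 78*49 = 3822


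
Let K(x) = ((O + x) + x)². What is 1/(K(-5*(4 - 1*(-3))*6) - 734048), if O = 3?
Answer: -1/560159 ≈ -1.7852e-6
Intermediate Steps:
K(x) = (3 + 2*x)² (K(x) = ((3 + x) + x)² = (3 + 2*x)²)
1/(K(-5*(4 - 1*(-3))*6) - 734048) = 1/((3 + 2*(-5*(4 - 1*(-3))*6))² - 734048) = 1/((3 + 2*(-5*(4 + 3)*6))² - 734048) = 1/((3 + 2*(-5*7*6))² - 734048) = 1/((3 + 2*(-35*6))² - 734048) = 1/((3 + 2*(-210))² - 734048) = 1/((3 - 420)² - 734048) = 1/((-417)² - 734048) = 1/(173889 - 734048) = 1/(-560159) = -1/560159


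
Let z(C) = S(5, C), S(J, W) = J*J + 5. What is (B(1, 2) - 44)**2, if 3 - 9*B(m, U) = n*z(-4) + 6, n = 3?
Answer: 26569/9 ≈ 2952.1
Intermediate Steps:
S(J, W) = 5 + J**2 (S(J, W) = J**2 + 5 = 5 + J**2)
z(C) = 30 (z(C) = 5 + 5**2 = 5 + 25 = 30)
B(m, U) = -31/3 (B(m, U) = 1/3 - (3*30 + 6)/9 = 1/3 - (90 + 6)/9 = 1/3 - 1/9*96 = 1/3 - 32/3 = -31/3)
(B(1, 2) - 44)**2 = (-31/3 - 44)**2 = (-163/3)**2 = 26569/9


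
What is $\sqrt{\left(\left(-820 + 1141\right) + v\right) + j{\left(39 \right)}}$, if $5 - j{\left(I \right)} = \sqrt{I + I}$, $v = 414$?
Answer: $\sqrt{740 - \sqrt{78}} \approx 27.04$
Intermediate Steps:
$j{\left(I \right)} = 5 - \sqrt{2} \sqrt{I}$ ($j{\left(I \right)} = 5 - \sqrt{I + I} = 5 - \sqrt{2 I} = 5 - \sqrt{2} \sqrt{I}$)
$\sqrt{\left(\left(-820 + 1141\right) + v\right) + j{\left(39 \right)}} = \sqrt{\left(\left(-820 + 1141\right) + 414\right) + \left(5 - \sqrt{2} \sqrt{39}\right)} = \sqrt{\left(321 + 414\right) + \left(5 - \sqrt{78}\right)} = \sqrt{735 + \left(5 - \sqrt{78}\right)} = \sqrt{740 - \sqrt{78}}$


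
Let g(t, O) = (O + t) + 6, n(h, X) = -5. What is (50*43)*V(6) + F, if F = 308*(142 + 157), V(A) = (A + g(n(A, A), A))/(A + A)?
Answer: 566527/6 ≈ 94421.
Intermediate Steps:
g(t, O) = 6 + O + t
V(A) = (1 + 2*A)/(2*A) (V(A) = (A + (6 + A - 5))/(A + A) = (A + (1 + A))/((2*A)) = (1 + 2*A)*(1/(2*A)) = (1 + 2*A)/(2*A))
F = 92092 (F = 308*299 = 92092)
(50*43)*V(6) + F = (50*43)*((½ + 6)/6) + 92092 = 2150*((⅙)*(13/2)) + 92092 = 2150*(13/12) + 92092 = 13975/6 + 92092 = 566527/6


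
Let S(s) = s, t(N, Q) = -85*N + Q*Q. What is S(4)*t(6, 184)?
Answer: 133384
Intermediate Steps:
t(N, Q) = Q² - 85*N (t(N, Q) = -85*N + Q² = Q² - 85*N)
S(4)*t(6, 184) = 4*(184² - 85*6) = 4*(33856 - 510) = 4*33346 = 133384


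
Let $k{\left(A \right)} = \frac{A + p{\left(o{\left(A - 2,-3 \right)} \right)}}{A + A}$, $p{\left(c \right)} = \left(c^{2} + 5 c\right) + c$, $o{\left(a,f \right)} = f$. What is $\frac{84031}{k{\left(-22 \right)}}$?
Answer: $\frac{3697364}{31} \approx 1.1927 \cdot 10^{5}$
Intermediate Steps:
$p{\left(c \right)} = c^{2} + 6 c$
$k{\left(A \right)} = \frac{-9 + A}{2 A}$ ($k{\left(A \right)} = \frac{A - 3 \left(6 - 3\right)}{A + A} = \frac{A - 9}{2 A} = \left(A - 9\right) \frac{1}{2 A} = \left(-9 + A\right) \frac{1}{2 A} = \frac{-9 + A}{2 A}$)
$\frac{84031}{k{\left(-22 \right)}} = \frac{84031}{\frac{1}{2} \frac{1}{-22} \left(-9 - 22\right)} = \frac{84031}{\frac{1}{2} \left(- \frac{1}{22}\right) \left(-31\right)} = \frac{84031}{\frac{31}{44}} = 84031 \cdot \frac{44}{31} = \frac{3697364}{31}$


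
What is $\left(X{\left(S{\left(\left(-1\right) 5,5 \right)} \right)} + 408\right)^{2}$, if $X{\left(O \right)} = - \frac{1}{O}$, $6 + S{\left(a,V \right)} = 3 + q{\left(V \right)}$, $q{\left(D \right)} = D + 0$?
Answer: $\frac{664225}{4} \approx 1.6606 \cdot 10^{5}$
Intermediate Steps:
$q{\left(D \right)} = D$
$S{\left(a,V \right)} = -3 + V$ ($S{\left(a,V \right)} = -6 + \left(3 + V\right) = -3 + V$)
$\left(X{\left(S{\left(\left(-1\right) 5,5 \right)} \right)} + 408\right)^{2} = \left(- \frac{1}{-3 + 5} + 408\right)^{2} = \left(- \frac{1}{2} + 408\right)^{2} = \left(\frac{815}{2}\right)^{2} = \frac{664225}{4}$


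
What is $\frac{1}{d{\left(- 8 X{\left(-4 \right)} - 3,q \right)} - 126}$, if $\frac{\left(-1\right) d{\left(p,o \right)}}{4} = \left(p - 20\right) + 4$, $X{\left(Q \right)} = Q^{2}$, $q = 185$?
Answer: $\frac{1}{462} \approx 0.0021645$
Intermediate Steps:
$d{\left(p,o \right)} = 64 - 4 p$ ($d{\left(p,o \right)} = - 4 \left(\left(p - 20\right) + 4\right) = - 4 \left(\left(-20 + p\right) + 4\right) = - 4 \left(-16 + p\right) = 64 - 4 p$)
$\frac{1}{d{\left(- 8 X{\left(-4 \right)} - 3,q \right)} - 126} = \frac{1}{\left(64 - 4 \left(- 8 \left(-4\right)^{2} - 3\right)\right) - 126} = \frac{1}{\left(64 - 4 \left(\left(-8\right) 16 - 3\right)\right) - 126} = \frac{1}{\left(64 - 4 \left(-128 - 3\right)\right) - 126} = \frac{1}{\left(64 - -524\right) - 126} = \frac{1}{\left(64 + 524\right) - 126} = \frac{1}{588 - 126} = \frac{1}{462}$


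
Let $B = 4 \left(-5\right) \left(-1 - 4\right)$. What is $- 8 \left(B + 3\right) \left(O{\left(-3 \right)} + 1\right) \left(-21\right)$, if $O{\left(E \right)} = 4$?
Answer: $86520$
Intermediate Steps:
$B = 100$ ($B = - 20 \left(-1 - 4\right) = \left(-20\right) \left(-5\right) = 100$)
$- 8 \left(B + 3\right) \left(O{\left(-3 \right)} + 1\right) \left(-21\right) = - 8 \left(100 + 3\right) \left(4 + 1\right) \left(-21\right) = - 8 \cdot 103 \cdot 5 \left(-21\right) = \left(-8\right) 515 \left(-21\right) = \left(-4120\right) \left(-21\right) = 86520$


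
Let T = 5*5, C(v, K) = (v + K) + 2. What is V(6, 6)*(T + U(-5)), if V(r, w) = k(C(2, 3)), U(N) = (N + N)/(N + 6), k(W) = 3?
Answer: 45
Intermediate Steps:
C(v, K) = 2 + K + v (C(v, K) = (K + v) + 2 = 2 + K + v)
U(N) = 2*N/(6 + N) (U(N) = (2*N)/(6 + N) = 2*N/(6 + N))
T = 25
V(r, w) = 3
V(6, 6)*(T + U(-5)) = 3*(25 + 2*(-5)/(6 - 5)) = 3*(25 + 2*(-5)/1) = 3*(25 + 2*(-5)*1) = 3*(25 - 10) = 3*15 = 45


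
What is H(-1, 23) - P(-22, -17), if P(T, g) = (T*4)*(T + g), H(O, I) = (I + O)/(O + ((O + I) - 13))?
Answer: -13717/4 ≈ -3429.3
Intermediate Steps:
H(O, I) = (I + O)/(-13 + I + 2*O) (H(O, I) = (I + O)/(O + ((I + O) - 13)) = (I + O)/(O + (-13 + I + O)) = (I + O)/(-13 + I + 2*O))
P(T, g) = 4*T*(T + g) (P(T, g) = (4*T)*(T + g) = 4*T*(T + g))
H(-1, 23) - P(-22, -17) = (23 - 1)/(-13 + 23 + 2*(-1)) - 4*(-22)*(-22 - 17) = 22/(-13 + 23 - 2) - 4*(-22)*(-39) = 22/8 - 1*3432 = (1/8)*22 - 3432 = 11/4 - 3432 = -13717/4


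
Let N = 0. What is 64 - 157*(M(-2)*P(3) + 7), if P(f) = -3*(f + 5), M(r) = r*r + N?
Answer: 14037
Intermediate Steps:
M(r) = r**2 (M(r) = r*r + 0 = r**2 + 0 = r**2)
P(f) = -15 - 3*f (P(f) = -3*(5 + f) = -15 - 3*f)
64 - 157*(M(-2)*P(3) + 7) = 64 - 157*((-2)**2*(-15 - 3*3) + 7) = 64 - 157*(4*(-15 - 9) + 7) = 64 - 157*(4*(-24) + 7) = 64 - 157*(-96 + 7) = 64 - 157*(-89) = 64 + 13973 = 14037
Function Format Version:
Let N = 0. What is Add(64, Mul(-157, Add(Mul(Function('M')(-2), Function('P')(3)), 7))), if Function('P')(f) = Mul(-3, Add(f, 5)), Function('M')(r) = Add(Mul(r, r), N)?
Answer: 14037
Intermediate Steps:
Function('M')(r) = Pow(r, 2) (Function('M')(r) = Add(Mul(r, r), 0) = Add(Pow(r, 2), 0) = Pow(r, 2))
Function('P')(f) = Add(-15, Mul(-3, f)) (Function('P')(f) = Mul(-3, Add(5, f)) = Add(-15, Mul(-3, f)))
Add(64, Mul(-157, Add(Mul(Function('M')(-2), Function('P')(3)), 7))) = Add(64, Mul(-157, Add(Mul(Pow(-2, 2), Add(-15, Mul(-3, 3))), 7))) = Add(64, Mul(-157, Add(Mul(4, Add(-15, -9)), 7))) = Add(64, Mul(-157, Add(Mul(4, -24), 7))) = Add(64, Mul(-157, Add(-96, 7))) = Add(64, Mul(-157, -89)) = Add(64, 13973) = 14037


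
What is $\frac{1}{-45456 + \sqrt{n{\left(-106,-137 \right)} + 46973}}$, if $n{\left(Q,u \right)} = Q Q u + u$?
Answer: $- \frac{2841}{129233777} - \frac{i \sqrt{93281}}{516935108} \approx -2.1983 \cdot 10^{-5} - 5.9083 \cdot 10^{-7} i$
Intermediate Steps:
$n{\left(Q,u \right)} = u + u Q^{2}$ ($n{\left(Q,u \right)} = Q^{2} u + u = u Q^{2} + u = u + u Q^{2}$)
$\frac{1}{-45456 + \sqrt{n{\left(-106,-137 \right)} + 46973}} = \frac{1}{-45456 + \sqrt{- 137 \left(1 + \left(-106\right)^{2}\right) + 46973}} = \frac{1}{-45456 + \sqrt{- 137 \left(1 + 11236\right) + 46973}} = \frac{1}{-45456 + \sqrt{\left(-137\right) 11237 + 46973}} = \frac{1}{-45456 + \sqrt{-1539469 + 46973}} = \frac{1}{-45456 + \sqrt{-1492496}} = \frac{1}{-45456 + 4 i \sqrt{93281}}$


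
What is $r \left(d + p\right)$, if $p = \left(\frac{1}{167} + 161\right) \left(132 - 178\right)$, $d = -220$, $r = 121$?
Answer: $- \frac{154104148}{167} \approx -9.2278 \cdot 10^{5}$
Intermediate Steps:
$p = - \frac{1236848}{167}$ ($p = \left(\frac{1}{167} + 161\right) \left(-46\right) = \frac{26888}{167} \left(-46\right) = - \frac{1236848}{167} \approx -7406.3$)
$r \left(d + p\right) = 121 \left(-220 - \frac{1236848}{167}\right) = 121 \left(- \frac{1273588}{167}\right) = - \frac{154104148}{167}$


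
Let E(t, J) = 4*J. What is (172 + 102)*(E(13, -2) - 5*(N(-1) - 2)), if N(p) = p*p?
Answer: -822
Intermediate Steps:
N(p) = p²
(172 + 102)*(E(13, -2) - 5*(N(-1) - 2)) = (172 + 102)*(4*(-2) - 5*((-1)² - 2)) = 274*(-8 - 5*(1 - 2)) = 274*(-8 - 5*(-1)) = 274*(-8 + 5) = 274*(-3) = -822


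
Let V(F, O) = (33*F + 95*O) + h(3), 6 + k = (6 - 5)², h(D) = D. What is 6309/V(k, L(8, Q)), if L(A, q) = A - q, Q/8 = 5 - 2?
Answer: -6309/1682 ≈ -3.7509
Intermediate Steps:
Q = 24 (Q = 8*(5 - 2) = 8*3 = 24)
k = -5 (k = -6 + (6 - 5)² = -6 + 1² = -6 + 1 = -5)
V(F, O) = 3 + 33*F + 95*O (V(F, O) = (33*F + 95*O) + 3 = 3 + 33*F + 95*O)
6309/V(k, L(8, Q)) = 6309/(3 + 33*(-5) + 95*(8 - 1*24)) = 6309/(3 - 165 + 95*(8 - 24)) = 6309/(3 - 165 + 95*(-16)) = 6309/(3 - 165 - 1520) = 6309/(-1682) = 6309*(-1/1682) = -6309/1682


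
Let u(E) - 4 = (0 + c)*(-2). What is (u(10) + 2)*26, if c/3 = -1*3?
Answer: 624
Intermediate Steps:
c = -9 (c = 3*(-1*3) = 3*(-3) = -9)
u(E) = 22 (u(E) = 4 + (0 - 9)*(-2) = 4 - 9*(-2) = 4 + 18 = 22)
(u(10) + 2)*26 = (22 + 2)*26 = 24*26 = 624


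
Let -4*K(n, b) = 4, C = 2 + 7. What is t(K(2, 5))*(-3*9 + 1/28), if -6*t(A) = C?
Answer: 2265/56 ≈ 40.446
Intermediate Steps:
C = 9
K(n, b) = -1 (K(n, b) = -¼*4 = -1)
t(A) = -3/2 (t(A) = -⅙*9 = -3/2)
t(K(2, 5))*(-3*9 + 1/28) = -3*(-3*9 + 1/28)/2 = -3*(-27 + 1/28)/2 = -3/2*(-755/28) = 2265/56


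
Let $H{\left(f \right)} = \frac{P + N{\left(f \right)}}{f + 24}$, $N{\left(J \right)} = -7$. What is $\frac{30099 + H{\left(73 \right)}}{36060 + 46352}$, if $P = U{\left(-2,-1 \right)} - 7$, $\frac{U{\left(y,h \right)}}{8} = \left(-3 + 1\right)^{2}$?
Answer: $\frac{2919621}{7993964} \approx 0.36523$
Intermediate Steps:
$U{\left(y,h \right)} = 32$ ($U{\left(y,h \right)} = 8 \left(-3 + 1\right)^{2} = 8 \left(-2\right)^{2} = 8 \cdot 4 = 32$)
$P = 25$ ($P = 32 - 7 = 25$)
$H{\left(f \right)} = \frac{18}{24 + f}$ ($H{\left(f \right)} = \frac{25 - 7}{f + 24} = \frac{18}{24 + f}$)
$\frac{30099 + H{\left(73 \right)}}{36060 + 46352} = \frac{30099 + \frac{18}{24 + 73}}{36060 + 46352} = \frac{30099 + \frac{18}{97}}{82412} = \left(30099 + 18 \cdot \frac{1}{97}\right) \frac{1}{82412} = \left(30099 + \frac{18}{97}\right) \frac{1}{82412} = \frac{2919621}{97} \cdot \frac{1}{82412} = \frac{2919621}{7993964}$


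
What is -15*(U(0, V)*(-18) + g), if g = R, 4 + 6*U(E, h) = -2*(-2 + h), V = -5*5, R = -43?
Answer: 2895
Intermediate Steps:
V = -25
U(E, h) = -h/3 (U(E, h) = -⅔ + (-2*(-2 + h))/6 = -⅔ + (4 - 2*h)/6 = -⅔ + (⅔ - h/3) = -h/3)
g = -43
-15*(U(0, V)*(-18) + g) = -15*(-⅓*(-25)*(-18) - 43) = -15*((25/3)*(-18) - 43) = -15*(-150 - 43) = -15*(-193) = 2895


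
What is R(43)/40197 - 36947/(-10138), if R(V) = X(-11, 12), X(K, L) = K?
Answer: 1485047041/407517186 ≈ 3.6441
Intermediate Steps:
R(V) = -11
R(43)/40197 - 36947/(-10138) = -11/40197 - 36947/(-10138) = -11*1/40197 - 36947*(-1/10138) = -11/40197 + 36947/10138 = 1485047041/407517186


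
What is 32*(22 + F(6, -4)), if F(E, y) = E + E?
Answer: 1088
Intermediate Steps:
F(E, y) = 2*E
32*(22 + F(6, -4)) = 32*(22 + 2*6) = 32*(22 + 12) = 32*34 = 1088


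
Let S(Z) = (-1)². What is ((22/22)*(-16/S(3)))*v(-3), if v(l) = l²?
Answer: -144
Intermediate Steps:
S(Z) = 1
((22/22)*(-16/S(3)))*v(-3) = ((22/22)*(-16/1))*(-3)² = ((22*(1/22))*(-16*1))*9 = (1*(-16))*9 = -16*9 = -144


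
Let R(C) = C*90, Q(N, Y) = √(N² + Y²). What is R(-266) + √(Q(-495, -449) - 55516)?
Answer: -23940 + I*√(55516 - √446626) ≈ -23940.0 + 234.2*I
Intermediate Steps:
R(C) = 90*C
R(-266) + √(Q(-495, -449) - 55516) = 90*(-266) + √(√((-495)² + (-449)²) - 55516) = -23940 + √(√(245025 + 201601) - 55516) = -23940 + √(√446626 - 55516) = -23940 + √(-55516 + √446626)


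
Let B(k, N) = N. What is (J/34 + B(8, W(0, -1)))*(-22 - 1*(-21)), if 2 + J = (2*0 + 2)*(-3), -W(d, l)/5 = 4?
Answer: 344/17 ≈ 20.235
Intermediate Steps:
W(d, l) = -20 (W(d, l) = -5*4 = -20)
J = -8 (J = -2 + (2*0 + 2)*(-3) = -2 + (0 + 2)*(-3) = -2 + 2*(-3) = -2 - 6 = -8)
(J/34 + B(8, W(0, -1)))*(-22 - 1*(-21)) = (-8/34 - 20)*(-22 - 1*(-21)) = (-8*1/34 - 20)*(-22 + 21) = (-4/17 - 20)*(-1) = -344/17*(-1) = 344/17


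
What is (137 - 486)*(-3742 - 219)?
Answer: 1382389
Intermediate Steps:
(137 - 486)*(-3742 - 219) = -349*(-3961) = 1382389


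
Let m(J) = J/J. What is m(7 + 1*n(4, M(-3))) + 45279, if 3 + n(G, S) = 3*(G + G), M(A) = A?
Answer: 45280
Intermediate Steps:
n(G, S) = -3 + 6*G (n(G, S) = -3 + 3*(G + G) = -3 + 3*(2*G) = -3 + 6*G)
m(J) = 1
m(7 + 1*n(4, M(-3))) + 45279 = 1 + 45279 = 45280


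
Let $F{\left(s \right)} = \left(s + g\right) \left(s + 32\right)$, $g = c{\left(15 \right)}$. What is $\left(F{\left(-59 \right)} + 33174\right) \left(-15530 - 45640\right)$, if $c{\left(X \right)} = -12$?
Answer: $-2146516470$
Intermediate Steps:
$g = -12$
$F{\left(s \right)} = \left(-12 + s\right) \left(32 + s\right)$ ($F{\left(s \right)} = \left(s - 12\right) \left(s + 32\right) = \left(-12 + s\right) \left(32 + s\right)$)
$\left(F{\left(-59 \right)} + 33174\right) \left(-15530 - 45640\right) = \left(\left(-384 + \left(-59\right)^{2} + 20 \left(-59\right)\right) + 33174\right) \left(-15530 - 45640\right) = \left(\left(-384 + 3481 - 1180\right) + 33174\right) \left(-61170\right) = \left(1917 + 33174\right) \left(-61170\right) = 35091 \left(-61170\right) = -2146516470$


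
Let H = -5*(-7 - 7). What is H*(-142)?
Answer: -9940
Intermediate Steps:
H = 70 (H = -5*(-14) = 70)
H*(-142) = 70*(-142) = -9940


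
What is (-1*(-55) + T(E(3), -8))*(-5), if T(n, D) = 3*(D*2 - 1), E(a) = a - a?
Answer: -20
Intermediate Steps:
E(a) = 0
T(n, D) = -3 + 6*D (T(n, D) = 3*(2*D - 1) = 3*(-1 + 2*D) = -3 + 6*D)
(-1*(-55) + T(E(3), -8))*(-5) = (-1*(-55) + (-3 + 6*(-8)))*(-5) = (55 + (-3 - 48))*(-5) = (55 - 51)*(-5) = 4*(-5) = -20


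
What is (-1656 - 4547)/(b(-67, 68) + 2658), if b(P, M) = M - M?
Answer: -6203/2658 ≈ -2.3337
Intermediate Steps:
b(P, M) = 0
(-1656 - 4547)/(b(-67, 68) + 2658) = (-1656 - 4547)/(0 + 2658) = -6203/2658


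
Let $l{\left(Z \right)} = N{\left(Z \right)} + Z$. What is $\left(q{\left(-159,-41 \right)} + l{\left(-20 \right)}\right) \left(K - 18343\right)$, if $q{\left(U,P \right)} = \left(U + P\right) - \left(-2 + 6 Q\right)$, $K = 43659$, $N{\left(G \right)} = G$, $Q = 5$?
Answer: $-6784688$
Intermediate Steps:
$l{\left(Z \right)} = 2 Z$ ($l{\left(Z \right)} = Z + Z = 2 Z$)
$q{\left(U,P \right)} = -28 + P + U$ ($q{\left(U,P \right)} = \left(U + P\right) + \left(\left(-6\right) 5 + 2\right) = \left(P + U\right) + \left(-30 + 2\right) = \left(P + U\right) - 28 = -28 + P + U$)
$\left(q{\left(-159,-41 \right)} + l{\left(-20 \right)}\right) \left(K - 18343\right) = \left(\left(-28 - 41 - 159\right) + 2 \left(-20\right)\right) \left(43659 - 18343\right) = \left(-228 - 40\right) 25316 = \left(-268\right) 25316 = -6784688$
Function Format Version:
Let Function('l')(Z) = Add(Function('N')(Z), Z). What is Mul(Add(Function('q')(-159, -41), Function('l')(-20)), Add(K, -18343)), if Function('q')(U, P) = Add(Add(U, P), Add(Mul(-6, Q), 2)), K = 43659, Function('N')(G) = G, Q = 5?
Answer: -6784688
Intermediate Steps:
Function('l')(Z) = Mul(2, Z) (Function('l')(Z) = Add(Z, Z) = Mul(2, Z))
Function('q')(U, P) = Add(-28, P, U) (Function('q')(U, P) = Add(Add(U, P), Add(Mul(-6, 5), 2)) = Add(Add(P, U), Add(-30, 2)) = Add(Add(P, U), -28) = Add(-28, P, U))
Mul(Add(Function('q')(-159, -41), Function('l')(-20)), Add(K, -18343)) = Mul(Add(Add(-28, -41, -159), Mul(2, -20)), Add(43659, -18343)) = Mul(Add(-228, -40), 25316) = Mul(-268, 25316) = -6784688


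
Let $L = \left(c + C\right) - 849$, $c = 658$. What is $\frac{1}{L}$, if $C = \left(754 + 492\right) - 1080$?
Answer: $- \frac{1}{25} \approx -0.04$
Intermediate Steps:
$C = 166$ ($C = 1246 - 1080 = 166$)
$L = -25$ ($L = \left(658 + 166\right) - 849 = 824 - 849 = -25$)
$\frac{1}{L} = \frac{1}{-25} = - \frac{1}{25}$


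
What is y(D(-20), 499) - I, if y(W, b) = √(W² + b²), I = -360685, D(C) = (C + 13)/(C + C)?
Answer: 360685 + √398401649/40 ≈ 3.6118e+5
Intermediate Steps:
D(C) = (13 + C)/(2*C) (D(C) = (13 + C)/((2*C)) = (13 + C)*(1/(2*C)) = (13 + C)/(2*C))
y(D(-20), 499) - I = √(((½)*(13 - 20)/(-20))² + 499²) - 1*(-360685) = √(((½)*(-1/20)*(-7))² + 249001) + 360685 = √((7/40)² + 249001) + 360685 = √(49/1600 + 249001) + 360685 = √(398401649/1600) + 360685 = √398401649/40 + 360685 = 360685 + √398401649/40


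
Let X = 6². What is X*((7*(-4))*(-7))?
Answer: 7056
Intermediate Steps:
X = 36
X*((7*(-4))*(-7)) = 36*((7*(-4))*(-7)) = 36*(-28*(-7)) = 36*196 = 7056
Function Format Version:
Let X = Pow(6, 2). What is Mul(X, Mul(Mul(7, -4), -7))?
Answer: 7056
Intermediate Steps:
X = 36
Mul(X, Mul(Mul(7, -4), -7)) = Mul(36, Mul(Mul(7, -4), -7)) = Mul(36, Mul(-28, -7)) = Mul(36, 196) = 7056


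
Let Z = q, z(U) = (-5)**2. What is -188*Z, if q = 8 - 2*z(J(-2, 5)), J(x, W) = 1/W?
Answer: 7896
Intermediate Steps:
z(U) = 25
q = -42 (q = 8 - 2*25 = 8 - 50 = -42)
Z = -42
-188*Z = -188*(-42) = 7896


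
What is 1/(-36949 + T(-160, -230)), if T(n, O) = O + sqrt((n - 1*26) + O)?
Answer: -37179/1382278457 - 4*I*sqrt(26)/1382278457 ≈ -2.6897e-5 - 1.4755e-8*I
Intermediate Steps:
T(n, O) = O + sqrt(-26 + O + n) (T(n, O) = O + sqrt((n - 26) + O) = O + sqrt((-26 + n) + O) = O + sqrt(-26 + O + n))
1/(-36949 + T(-160, -230)) = 1/(-36949 + (-230 + sqrt(-26 - 230 - 160))) = 1/(-36949 + (-230 + sqrt(-416))) = 1/(-36949 + (-230 + 4*I*sqrt(26))) = 1/(-37179 + 4*I*sqrt(26))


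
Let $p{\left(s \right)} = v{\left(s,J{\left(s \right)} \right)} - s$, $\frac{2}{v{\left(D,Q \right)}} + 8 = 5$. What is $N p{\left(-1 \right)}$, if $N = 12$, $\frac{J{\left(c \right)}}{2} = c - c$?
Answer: $4$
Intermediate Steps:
$J{\left(c \right)} = 0$ ($J{\left(c \right)} = 2 \left(c - c\right) = 2 \cdot 0 = 0$)
$v{\left(D,Q \right)} = - \frac{2}{3}$ ($v{\left(D,Q \right)} = \frac{2}{-8 + 5} = \frac{2}{-3} = 2 \left(- \frac{1}{3}\right) = - \frac{2}{3}$)
$p{\left(s \right)} = - \frac{2}{3} - s$
$N p{\left(-1 \right)} = 12 \left(- \frac{2}{3} - -1\right) = 12 \left(- \frac{2}{3} + 1\right) = 12 \cdot \frac{1}{3} = 4$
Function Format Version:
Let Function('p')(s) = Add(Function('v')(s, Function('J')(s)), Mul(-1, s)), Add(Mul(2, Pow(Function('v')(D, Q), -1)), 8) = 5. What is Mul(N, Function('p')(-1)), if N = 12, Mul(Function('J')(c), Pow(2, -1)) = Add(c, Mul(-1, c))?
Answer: 4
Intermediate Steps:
Function('J')(c) = 0 (Function('J')(c) = Mul(2, Add(c, Mul(-1, c))) = Mul(2, 0) = 0)
Function('v')(D, Q) = Rational(-2, 3) (Function('v')(D, Q) = Mul(2, Pow(Add(-8, 5), -1)) = Mul(2, Pow(-3, -1)) = Mul(2, Rational(-1, 3)) = Rational(-2, 3))
Function('p')(s) = Add(Rational(-2, 3), Mul(-1, s))
Mul(N, Function('p')(-1)) = Mul(12, Add(Rational(-2, 3), Mul(-1, -1))) = Mul(12, Add(Rational(-2, 3), 1)) = Mul(12, Rational(1, 3)) = 4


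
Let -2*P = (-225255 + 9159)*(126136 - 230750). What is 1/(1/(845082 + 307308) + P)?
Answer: -1152390/13025848459798079 ≈ -8.8469e-11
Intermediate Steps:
P = -11303333472 (P = -(-225255 + 9159)*(126136 - 230750)/2 = -(-108048)*(-104614) = -1/2*22606666944 = -11303333472)
1/(1/(845082 + 307308) + P) = 1/(1/(845082 + 307308) - 11303333472) = 1/(1/1152390 - 11303333472) = 1/(-13025848459798079/1152390) = -1152390/13025848459798079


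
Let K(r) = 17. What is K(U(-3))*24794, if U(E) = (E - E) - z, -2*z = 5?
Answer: 421498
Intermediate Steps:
z = -5/2 (z = -1/2*5 = -5/2 ≈ -2.5000)
U(E) = 5/2 (U(E) = (E - E) - 1*(-5/2) = 0 + 5/2 = 5/2)
K(U(-3))*24794 = 17*24794 = 421498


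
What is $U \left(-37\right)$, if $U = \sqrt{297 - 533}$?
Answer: $- 74 i \sqrt{59} \approx - 568.4 i$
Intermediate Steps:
$U = 2 i \sqrt{59}$ ($U = \sqrt{-236} = 2 i \sqrt{59} \approx 15.362 i$)
$U \left(-37\right) = 2 i \sqrt{59} \left(-37\right) = - 74 i \sqrt{59}$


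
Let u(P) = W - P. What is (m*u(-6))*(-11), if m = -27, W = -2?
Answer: 1188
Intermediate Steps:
u(P) = -2 - P
(m*u(-6))*(-11) = -27*(-2 - 1*(-6))*(-11) = -27*(-2 + 6)*(-11) = -27*4*(-11) = -108*(-11) = 1188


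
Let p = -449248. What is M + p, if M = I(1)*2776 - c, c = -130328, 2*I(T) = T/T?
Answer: -317532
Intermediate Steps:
I(T) = ½ (I(T) = (T/T)/2 = (½)*1 = ½)
M = 131716 (M = (½)*2776 - 1*(-130328) = 1388 + 130328 = 131716)
M + p = 131716 - 449248 = -317532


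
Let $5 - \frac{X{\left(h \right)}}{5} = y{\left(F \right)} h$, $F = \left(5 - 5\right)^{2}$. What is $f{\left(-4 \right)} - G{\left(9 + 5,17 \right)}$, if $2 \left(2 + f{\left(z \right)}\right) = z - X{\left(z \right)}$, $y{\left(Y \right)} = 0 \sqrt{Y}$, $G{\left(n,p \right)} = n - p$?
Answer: $- \frac{27}{2} \approx -13.5$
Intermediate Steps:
$F = 0$ ($F = 0^{2} = 0$)
$y{\left(Y \right)} = 0$
$X{\left(h \right)} = 25$ ($X{\left(h \right)} = 25 - 5 \cdot 0 h = 25 - 0 = 25 + 0 = 25$)
$f{\left(z \right)} = - \frac{29}{2} + \frac{z}{2}$ ($f{\left(z \right)} = -2 + \frac{z - 25}{2} = -2 + \frac{-25 + z}{2} = -2 + \left(- \frac{25}{2} + \frac{z}{2}\right) = - \frac{29}{2} + \frac{z}{2}$)
$f{\left(-4 \right)} - G{\left(9 + 5,17 \right)} = \left(- \frac{29}{2} + \frac{1}{2} \left(-4\right)\right) - \left(\left(9 + 5\right) - 17\right) = \left(- \frac{29}{2} - 2\right) - \left(14 - 17\right) = - \frac{33}{2} - -3 = - \frac{33}{2} + 3 = - \frac{27}{2}$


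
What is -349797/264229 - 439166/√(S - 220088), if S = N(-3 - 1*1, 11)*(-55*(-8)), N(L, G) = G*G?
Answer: -49971/37747 + 219583*I*√2607/10428 ≈ -1.3238 + 1075.1*I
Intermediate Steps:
N(L, G) = G²
S = 53240 (S = 11²*(-55*(-8)) = 121*440 = 53240)
-349797/264229 - 439166/√(S - 220088) = -349797/264229 - 439166/√(53240 - 220088) = -349797*1/264229 - 439166*(-I*√2607/20856) = -49971/37747 - 439166*(-I*√2607/20856) = -49971/37747 - (-219583)*I*√2607/10428 = -49971/37747 + 219583*I*√2607/10428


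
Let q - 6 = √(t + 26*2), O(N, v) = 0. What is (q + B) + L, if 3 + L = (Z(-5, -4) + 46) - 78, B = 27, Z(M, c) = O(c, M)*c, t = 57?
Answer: -2 + √109 ≈ 8.4403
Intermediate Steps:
Z(M, c) = 0 (Z(M, c) = 0*c = 0)
q = 6 + √109 (q = 6 + √(57 + 26*2) = 6 + √(57 + 52) = 6 + √109 ≈ 16.440)
L = -35 (L = -3 + ((0 + 46) - 78) = -3 + (46 - 78) = -3 - 32 = -35)
(q + B) + L = ((6 + √109) + 27) - 35 = (33 + √109) - 35 = -2 + √109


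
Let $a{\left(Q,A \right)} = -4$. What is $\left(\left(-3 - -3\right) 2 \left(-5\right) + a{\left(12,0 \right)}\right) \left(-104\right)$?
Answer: $416$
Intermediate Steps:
$\left(\left(-3 - -3\right) 2 \left(-5\right) + a{\left(12,0 \right)}\right) \left(-104\right) = \left(\left(-3 - -3\right) 2 \left(-5\right) - 4\right) \left(-104\right) = \left(\left(-3 + 3\right) 2 \left(-5\right) - 4\right) \left(-104\right) = \left(0 \cdot 2 \left(-5\right) - 4\right) \left(-104\right) = \left(0 \left(-5\right) - 4\right) \left(-104\right) = \left(0 - 4\right) \left(-104\right) = \left(-4\right) \left(-104\right) = 416$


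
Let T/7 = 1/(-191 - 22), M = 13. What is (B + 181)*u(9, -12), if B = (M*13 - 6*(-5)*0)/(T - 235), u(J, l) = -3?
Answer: -27075675/50062 ≈ -540.84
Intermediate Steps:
T = -7/213 (T = 7/(-191 - 22) = 7/(-213) = 7*(-1/213) = -7/213 ≈ -0.032864)
B = -35997/50062 (B = (13*13 - 6*(-5)*0)/(-7/213 - 235) = (169 + 30*0)/(-50062/213) = (169 + 0)*(-213/50062) = 169*(-213/50062) = -35997/50062 ≈ -0.71905)
(B + 181)*u(9, -12) = (-35997/50062 + 181)*(-3) = (9025225/50062)*(-3) = -27075675/50062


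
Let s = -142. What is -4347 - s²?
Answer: -24511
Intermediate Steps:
-4347 - s² = -4347 - 1*(-142)² = -4347 - 1*20164 = -4347 - 20164 = -24511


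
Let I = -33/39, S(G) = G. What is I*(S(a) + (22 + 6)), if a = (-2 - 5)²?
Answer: -847/13 ≈ -65.154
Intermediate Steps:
a = 49 (a = (-7)² = 49)
I = -11/13 (I = -33*1/39 = -11/13 ≈ -0.84615)
I*(S(a) + (22 + 6)) = -11*(49 + (22 + 6))/13 = -11*(49 + 28)/13 = -11/13*77 = -847/13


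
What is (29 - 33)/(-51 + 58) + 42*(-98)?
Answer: -28816/7 ≈ -4116.6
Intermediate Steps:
(29 - 33)/(-51 + 58) + 42*(-98) = -4/7 - 4116 = -28816/7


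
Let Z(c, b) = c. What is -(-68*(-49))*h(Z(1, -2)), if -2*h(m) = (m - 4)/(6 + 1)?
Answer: -714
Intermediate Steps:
h(m) = 2/7 - m/14 (h(m) = -(m - 4)/(2*(6 + 1)) = -(-4 + m)/(2*7) = -(-4/7 + m/7)/2 = 2/7 - m/14)
-(-68*(-49))*h(Z(1, -2)) = -(-68*(-49))*(2/7 - 1/14*1) = -3332*(2/7 - 1/14) = -3332*3/14 = -1*714 = -714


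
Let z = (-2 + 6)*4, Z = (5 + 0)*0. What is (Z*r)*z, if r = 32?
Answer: 0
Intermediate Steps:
Z = 0 (Z = 5*0 = 0)
z = 16 (z = 4*4 = 16)
(Z*r)*z = (0*32)*16 = 0*16 = 0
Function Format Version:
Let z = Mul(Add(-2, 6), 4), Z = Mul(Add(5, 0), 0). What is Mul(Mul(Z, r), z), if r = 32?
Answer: 0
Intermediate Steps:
Z = 0 (Z = Mul(5, 0) = 0)
z = 16 (z = Mul(4, 4) = 16)
Mul(Mul(Z, r), z) = Mul(Mul(0, 32), 16) = Mul(0, 16) = 0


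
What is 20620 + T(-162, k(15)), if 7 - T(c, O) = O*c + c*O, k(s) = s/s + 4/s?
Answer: 105187/5 ≈ 21037.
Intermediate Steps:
k(s) = 1 + 4/s
T(c, O) = 7 - 2*O*c (T(c, O) = 7 - (O*c + c*O) = 7 - (O*c + O*c) = 7 - 2*O*c)
20620 + T(-162, k(15)) = 20620 + (7 - 2*(4 + 15)/15*(-162)) = 20620 + (7 - 2*(1/15)*19*(-162)) = 20620 + (7 - 2*19/15*(-162)) = 20620 + (7 + 2052/5) = 20620 + 2087/5 = 105187/5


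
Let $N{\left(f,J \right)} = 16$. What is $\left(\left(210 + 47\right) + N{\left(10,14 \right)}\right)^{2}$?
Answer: $74529$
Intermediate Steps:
$\left(\left(210 + 47\right) + N{\left(10,14 \right)}\right)^{2} = \left(\left(210 + 47\right) + 16\right)^{2} = \left(257 + 16\right)^{2} = 273^{2} = 74529$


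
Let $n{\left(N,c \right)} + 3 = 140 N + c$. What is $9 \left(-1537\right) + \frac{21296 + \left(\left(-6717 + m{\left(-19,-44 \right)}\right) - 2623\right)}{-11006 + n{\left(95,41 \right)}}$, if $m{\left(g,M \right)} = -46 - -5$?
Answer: $- \frac{32246641}{2332} \approx -13828.0$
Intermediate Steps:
$m{\left(g,M \right)} = -41$ ($m{\left(g,M \right)} = -46 + 5 = -41$)
$n{\left(N,c \right)} = -3 + c + 140 N$ ($n{\left(N,c \right)} = -3 + \left(140 N + c\right) = -3 + \left(c + 140 N\right) = -3 + c + 140 N$)
$9 \left(-1537\right) + \frac{21296 + \left(\left(-6717 + m{\left(-19,-44 \right)}\right) - 2623\right)}{-11006 + n{\left(95,41 \right)}} = 9 \left(-1537\right) + \frac{21296 - 9381}{-11006 + \left(-3 + 41 + 140 \cdot 95\right)} = -13833 + \frac{21296 - 9381}{-11006 + \left(-3 + 41 + 13300\right)} = -13833 + \frac{21296 - 9381}{-11006 + 13338} = -13833 + \frac{11915}{2332} = - \frac{32246641}{2332}$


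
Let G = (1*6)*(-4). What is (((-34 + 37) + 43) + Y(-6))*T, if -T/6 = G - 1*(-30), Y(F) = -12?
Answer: -1224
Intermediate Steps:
G = -24 (G = 6*(-4) = -24)
T = -36 (T = -6*(-24 - 1*(-30)) = -6*(-24 + 30) = -6*6 = -36)
(((-34 + 37) + 43) + Y(-6))*T = (((-34 + 37) + 43) - 12)*(-36) = ((3 + 43) - 12)*(-36) = (46 - 12)*(-36) = 34*(-36) = -1224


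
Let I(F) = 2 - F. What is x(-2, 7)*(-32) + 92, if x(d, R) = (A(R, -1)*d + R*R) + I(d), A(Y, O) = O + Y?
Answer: -1220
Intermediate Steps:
x(d, R) = 2 + R² - d + d*(-1 + R) (x(d, R) = ((-1 + R)*d + R*R) + (2 - d) = (d*(-1 + R) + R²) + (2 - d) = (R² + d*(-1 + R)) + (2 - d) = 2 + R² - d + d*(-1 + R))
x(-2, 7)*(-32) + 92 = (2 + 7² - 1*(-2) - 2*(-1 + 7))*(-32) + 92 = (2 + 49 + 2 - 2*6)*(-32) + 92 = (2 + 49 + 2 - 12)*(-32) + 92 = 41*(-32) + 92 = -1312 + 92 = -1220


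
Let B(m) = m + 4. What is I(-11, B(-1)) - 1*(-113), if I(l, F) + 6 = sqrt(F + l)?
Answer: 107 + 2*I*sqrt(2) ≈ 107.0 + 2.8284*I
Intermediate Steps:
B(m) = 4 + m
I(l, F) = -6 + sqrt(F + l)
I(-11, B(-1)) - 1*(-113) = (-6 + sqrt((4 - 1) - 11)) - 1*(-113) = (-6 + sqrt(3 - 11)) + 113 = (-6 + sqrt(-8)) + 113 = (-6 + 2*I*sqrt(2)) + 113 = 107 + 2*I*sqrt(2)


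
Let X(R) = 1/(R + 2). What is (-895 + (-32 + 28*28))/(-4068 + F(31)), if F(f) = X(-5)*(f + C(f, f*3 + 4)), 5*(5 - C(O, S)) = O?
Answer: 2145/61169 ≈ 0.035067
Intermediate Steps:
X(R) = 1/(2 + R)
C(O, S) = 5 - O/5
F(f) = -5/3 - 4*f/15 (F(f) = (f + (5 - f/5))/(2 - 5) = (5 + 4*f/5)/(-3) = -(5 + 4*f/5)/3 = -5/3 - 4*f/15)
(-895 + (-32 + 28*28))/(-4068 + F(31)) = (-895 + (-32 + 28*28))/(-4068 + (-5/3 - 4/15*31)) = (-895 + (-32 + 784))/(-4068 + (-5/3 - 124/15)) = (-895 + 752)/(-4068 - 149/15) = -143/(-61169/15) = -143*(-15/61169) = 2145/61169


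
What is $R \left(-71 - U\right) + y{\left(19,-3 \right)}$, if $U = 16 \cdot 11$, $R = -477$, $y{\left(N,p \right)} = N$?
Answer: $117838$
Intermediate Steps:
$U = 176$
$R \left(-71 - U\right) + y{\left(19,-3 \right)} = - 477 \left(-71 - 176\right) + 19 = \left(-477\right) \left(-247\right) + 19 = 117819 + 19 = 117838$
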